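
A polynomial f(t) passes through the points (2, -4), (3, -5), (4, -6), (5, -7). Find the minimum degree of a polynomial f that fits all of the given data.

1

Forward differences of the values at t = 2, 3, 4, 5:
  f  : -4  -5  -6  -7
  Δ  : -1  -1  -1
  Δ^2: 0  0
  Δ^3: 0
The first differences are constant (-1) and nonzero, while all higher differences vanish, so the minimal degree is 1.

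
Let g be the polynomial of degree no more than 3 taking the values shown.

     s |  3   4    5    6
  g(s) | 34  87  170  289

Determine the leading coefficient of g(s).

Write g(s) = as^3 + bs^2 + cs + d. Substituting each data point gives a linear system:
  27a + 9b + 3c + d = 34
  64a + 16b + 4c + d = 87
  125a + 25b + 5c + d = 170
  216a + 36b + 6c + d = 289
Solving the system yields a = 1, b = 3, c = -5, d = -5.
So g(s) = s^3 + 3s^2 - 5s - 5.
The leading coefficient is 1.

1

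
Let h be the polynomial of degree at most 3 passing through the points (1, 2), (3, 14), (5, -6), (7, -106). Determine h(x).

h(x) = -x^3 + 5x^2 - x - 1

Write h(x) = ax^3 + bx^2 + cx + d. Substituting each data point gives a linear system:
  a + b + c + d = 2
  27a + 9b + 3c + d = 14
  125a + 25b + 5c + d = -6
  343a + 49b + 7c + d = -106
Solving the system yields a = -1, b = 5, c = -1, d = -1.
So h(x) = -x³ + 5x² - x - 1.
Check: h(7) = -106. ✓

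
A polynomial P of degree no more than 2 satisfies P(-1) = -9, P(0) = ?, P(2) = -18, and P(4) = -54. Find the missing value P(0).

-6

The 3 known points determine the degree-2 polynomial uniquely.
Write P(t) = at^2 + bt + c. Substituting each data point gives a linear system:
  a - b + c = -9
  4a + 2b + c = -18
  16a + 4b + c = -54
Solving the system yields a = -3, b = 0, c = -6.
So P(t) = -3t^2 - 6.
Then P(0) = -6.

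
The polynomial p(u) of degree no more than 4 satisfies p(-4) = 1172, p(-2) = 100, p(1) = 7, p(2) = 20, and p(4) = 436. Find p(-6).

Write p(u) = au^4 + bu^3 + cu^2 + du + e. Substituting each data point gives a linear system:
  256a - 64b + 16c - 4d + e = 1172
  16a - 8b + 4c - 2d + e = 100
  a + b + c + d + e = 7
  16a + 8b + 4c + 2d + e = 20
  256a + 64b + 16c + 4d + e = 436
Solving the system yields a = 3, b = -6, c = 2, d = 4, e = 4.
So p(u) = 3u^4 - 6u^3 + 2u^2 + 4u + 4.
Then p(-6) = 5236.

5236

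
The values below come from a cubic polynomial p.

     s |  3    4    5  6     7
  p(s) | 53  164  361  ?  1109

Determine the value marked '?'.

The 4 known points determine the degree-3 polynomial uniquely.
Write p(s) = as^3 + bs^2 + cs + d. Substituting each data point gives a linear system:
  27a + 9b + 3c + d = 53
  64a + 16b + 4c + d = 164
  125a + 25b + 5c + d = 361
  343a + 49b + 7c + d = 1109
Solving the system yields a = 4, b = -5, c = -2, d = -4.
So p(s) = 4s^3 - 5s^2 - 2s - 4.
Then p(6) = 668.

668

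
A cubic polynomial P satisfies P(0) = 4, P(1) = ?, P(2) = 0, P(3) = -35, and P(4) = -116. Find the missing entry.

On equispaced nodes a degree-3 polynomial has vanishing fourth forward difference, so
  P(0) - 4·P(1) + 6·P(2) - 4·P(3) + P(4) = 0.
Substituting the known values and solving for P(1):
  -4·P(1) = -28
  P(1) = 7.

7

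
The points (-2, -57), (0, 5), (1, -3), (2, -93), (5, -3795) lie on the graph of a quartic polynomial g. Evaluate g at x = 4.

-1551

Using the Lagrange interpolation formula with nodes -2, 0, 1, 2, 5:
  L_0(x) = x(x - 1)(x - 2)(x - 5) / 168
  L_1(x) = (x + 2)(x - 1)(x - 2)(x - 5) / -20
  L_2(x) = (x + 2)x(x - 2)(x - 5) / 12
  L_3(x) = (x + 2)x(x - 1)(x - 5) / -24
  L_4(x) = (x + 2)x(x - 1)(x - 2) / 420
Then g(x) = -57·L_0(x) + 5·L_1(x) - 3·L_2(x) - 93·L_3(x) - 3795·L_4(x).
Expanding and collecting terms gives g(x) = -6x^4 - x^3 + 4x^2 - 5x + 5.
Evaluating at x = 4: g(4) = -1551.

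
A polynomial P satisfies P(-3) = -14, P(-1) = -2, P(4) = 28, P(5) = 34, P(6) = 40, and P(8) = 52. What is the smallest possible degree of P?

Divided differences on the nodes -3, -1, 4, 5, 6, 8:
  order 0: -14  -2  28  34  40  52
  order 1: 6  6  6  6  6
  order 2: 0  0  0  0
  order 3: 0  0  0
  order 4: 0  0
  order 5: 0
The order-1 divided differences are all 6 (nonzero) and every higher order vanishes, so the data lies on a polynomial of degree exactly 1.

1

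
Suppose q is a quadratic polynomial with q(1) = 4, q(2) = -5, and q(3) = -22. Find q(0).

5

Write q(s) = as^2 + bs + c. Substituting each data point gives a linear system:
  a + b + c = 4
  4a + 2b + c = -5
  9a + 3b + c = -22
Solving the system yields a = -4, b = 3, c = 5.
So q(s) = -4s² + 3s + 5.
Then q(0) = 5.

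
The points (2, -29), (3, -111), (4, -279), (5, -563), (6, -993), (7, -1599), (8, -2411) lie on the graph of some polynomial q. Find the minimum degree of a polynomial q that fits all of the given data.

Forward differences of the values at n = 2, 3, 4, 5, 6, 7, 8:
  q  : -29  -111  -279  -563  -993  -1599  -2411
  Δ  : -82  -168  -284  -430  -606  -812
  Δ^2: -86  -116  -146  -176  -206
  Δ^3: -30  -30  -30  -30
  Δ^4: 0  0  0
  Δ^5: 0  0
  Δ^6: 0
The third differences are constant (-30) and nonzero, while all higher differences vanish, so the minimal degree is 3.

3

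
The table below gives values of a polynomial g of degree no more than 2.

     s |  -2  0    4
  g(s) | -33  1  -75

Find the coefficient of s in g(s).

5

Write g(s) = as^2 + bs + c. Substituting each data point gives a linear system:
  4a - 2b + c = -33
  c = 1
  16a + 4b + c = -75
Solving the system yields a = -6, b = 5, c = 1.
So g(s) = -6s^2 + 5s + 1.
The coefficient of s is 5.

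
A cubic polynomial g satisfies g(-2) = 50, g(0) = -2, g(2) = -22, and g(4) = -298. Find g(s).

Using the Lagrange interpolation formula with nodes -2, 0, 2, 4:
  L_0(s) = s(s - 2)(s - 4) / -48
  L_1(s) = (s + 2)(s - 2)(s - 4) / 16
  L_2(s) = (s + 2)s(s - 4) / -16
  L_3(s) = (s + 2)s(s - 2) / 48
Then g(s) = 50·L_0(s) - 2·L_1(s) - 22·L_2(s) - 298·L_3(s).
Expanding and collecting terms gives g(s) = -6s^3 + 4s^2 + 6s - 2.
Check: g(2) = -22. ✓

g(s) = -6s^3 + 4s^2 + 6s - 2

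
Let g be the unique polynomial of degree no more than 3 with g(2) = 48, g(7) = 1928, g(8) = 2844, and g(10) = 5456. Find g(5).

Using the Lagrange interpolation formula with nodes 2, 7, 8, 10:
  L_0(x) = (x - 7)(x - 8)(x - 10) / -240
  L_1(x) = (x - 2)(x - 8)(x - 10) / 15
  L_2(x) = (x - 2)(x - 7)(x - 10) / -12
  L_3(x) = (x - 2)(x - 7)(x - 8) / 48
Then g(x) = 48·L_0(x) + 1928·L_1(x) + 2844·L_2(x) + 5456·L_3(x).
Expanding and collecting terms gives g(x) = 5x^3 + 5x^2 - 4x - 4.
Evaluating at x = 5: g(5) = 726.

726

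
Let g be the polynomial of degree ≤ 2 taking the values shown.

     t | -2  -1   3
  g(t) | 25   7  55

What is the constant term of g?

Write g(t) = at^2 + bt + c. Substituting each data point gives a linear system:
  4a - 2b + c = 25
  a - b + c = 7
  9a + 3b + c = 55
Solving the system yields a = 6, b = 0, c = 1.
So g(t) = 6t² + 1.
The constant term is 1.

1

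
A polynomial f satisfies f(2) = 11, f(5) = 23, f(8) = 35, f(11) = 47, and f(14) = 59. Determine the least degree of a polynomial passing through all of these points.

Forward differences of the values at n = 2, 5, 8, 11, 14:
  f  : 11  23  35  47  59
  Δ  : 12  12  12  12
  Δ^2: 0  0  0
  Δ^3: 0  0
  Δ^4: 0
The first differences are constant (12) and nonzero, while all higher differences vanish, so the minimal degree is 1.

1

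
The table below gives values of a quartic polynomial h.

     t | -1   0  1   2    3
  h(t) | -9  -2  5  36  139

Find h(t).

Using the Lagrange interpolation formula with nodes -1, 0, 1, 2, 3:
  L_0(t) = t(t - 1)(t - 2)(t - 3) / 24
  L_1(t) = (t + 1)(t - 1)(t - 2)(t - 3) / -6
  L_2(t) = (t + 1)t(t - 2)(t - 3) / 4
  L_3(t) = (t + 1)t(t - 1)(t - 3) / -6
  L_4(t) = (t + 1)t(t - 1)(t - 2) / 24
Then h(t) = -9·L_0(t) - 2·L_1(t) + 5·L_2(t) + 36·L_3(t) + 139·L_4(t).
Expanding and collecting terms gives h(t) = t^4 + 2t^3 - t^2 + 5t - 2.
Check: h(-1) = -9. ✓

h(t) = t^4 + 2t^3 - t^2 + 5t - 2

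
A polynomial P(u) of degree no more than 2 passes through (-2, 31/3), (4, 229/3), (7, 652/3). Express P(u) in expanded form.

P(u) = 4u^2 + 3u + 1/3

Write P(u) = au^2 + bu + c. Substituting each data point gives a linear system:
  4a - 2b + c = 31/3
  16a + 4b + c = 229/3
  49a + 7b + c = 652/3
Solving the system yields a = 4, b = 3, c = 1/3.
So P(u) = 4u^2 + 3u + 1/3.
Check: P(-2) = 31/3. ✓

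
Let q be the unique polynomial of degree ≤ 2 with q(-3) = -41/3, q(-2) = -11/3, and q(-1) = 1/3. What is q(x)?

q(x) = -3x^2 - 5x - 5/3

Write q(x) = ax^2 + bx + c. Substituting each data point gives a linear system:
  9a - 3b + c = -41/3
  4a - 2b + c = -11/3
  a - b + c = 1/3
Solving the system yields a = -3, b = -5, c = -5/3.
So q(x) = -3x^2 - 5x - 5/3.
Check: q(-3) = -41/3. ✓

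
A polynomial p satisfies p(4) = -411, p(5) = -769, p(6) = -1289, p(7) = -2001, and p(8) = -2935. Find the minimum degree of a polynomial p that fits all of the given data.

Forward differences of the values at n = 4, 5, 6, 7, 8:
  p  : -411  -769  -1289  -2001  -2935
  Δ  : -358  -520  -712  -934
  Δ^2: -162  -192  -222
  Δ^3: -30  -30
  Δ^4: 0
The third differences are constant (-30) and nonzero, while all higher differences vanish, so the minimal degree is 3.

3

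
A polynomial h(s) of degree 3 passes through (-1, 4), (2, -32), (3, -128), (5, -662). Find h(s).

h(s) = -6s^3 + 3s^2 + 3s - 2

Write h(s) = as^3 + bs^2 + cs + d. Substituting each data point gives a linear system:
  -a + b - c + d = 4
  8a + 4b + 2c + d = -32
  27a + 9b + 3c + d = -128
  125a + 25b + 5c + d = -662
Solving the system yields a = -6, b = 3, c = 3, d = -2.
So h(s) = -6s³ + 3s² + 3s - 2.
Check: h(3) = -128. ✓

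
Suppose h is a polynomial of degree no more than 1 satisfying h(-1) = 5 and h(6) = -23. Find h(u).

Write h(u) = au + b. Substituting each data point gives a linear system:
  -a + b = 5
  6a + b = -23
Solving the system yields a = -4, b = 1.
So h(u) = -4u + 1.
Check: h(-1) = 5. ✓

h(u) = -4u + 1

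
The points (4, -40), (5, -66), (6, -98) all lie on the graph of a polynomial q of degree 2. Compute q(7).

-136

Write q(n) = an^2 + bn + c. Substituting each data point gives a linear system:
  16a + 4b + c = -40
  25a + 5b + c = -66
  36a + 6b + c = -98
Solving the system yields a = -3, b = 1, c = 4.
So q(n) = -3n^2 + n + 4.
Then q(7) = -136.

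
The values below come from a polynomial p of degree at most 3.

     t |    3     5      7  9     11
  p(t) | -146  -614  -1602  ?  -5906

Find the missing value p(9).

The 4 known points determine the degree-3 polynomial uniquely.
Write p(t) = at^3 + bt^2 + ct + d. Substituting each data point gives a linear system:
  27a + 9b + 3c + d = -146
  125a + 25b + 5c + d = -614
  343a + 49b + 7c + d = -1602
  1331a + 121b + 11c + d = -5906
Solving the system yields a = -4, b = -5, c = 2, d = 1.
So p(t) = -4t³ - 5t² + 2t + 1.
Then p(9) = -3302.

-3302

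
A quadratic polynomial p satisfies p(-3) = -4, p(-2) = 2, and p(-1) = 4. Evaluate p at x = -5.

Forward differences of the values at x = -3, -2, -1:
  p  : -4  2  4
  Δ  : 6  2
  Δ^2: -4
The second differences are constant, confirming degree 2.
Interpolating (Newton forward form) and evaluating at x = -5 gives p(-5) = -28.

-28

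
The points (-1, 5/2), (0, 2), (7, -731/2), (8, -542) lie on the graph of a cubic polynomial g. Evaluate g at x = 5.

-271/2

Write g(x) = ax^3 + bx^2 + cx + d. Substituting each data point gives a linear system:
  -a + b - c + d = 5/2
  d = 2
  343a + 49b + 7c + d = -731/2
  512a + 64b + 8c + d = -542
Solving the system yields a = -1, b = -1/2, c = 0, d = 2.
So g(x) = -x^3 - (1/2)x^2 + 2.
Then g(5) = -271/2.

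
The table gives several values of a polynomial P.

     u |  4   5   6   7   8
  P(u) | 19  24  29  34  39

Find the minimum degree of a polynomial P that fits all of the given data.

1

Forward differences of the values at u = 4, 5, 6, 7, 8:
  P  : 19  24  29  34  39
  Δ  : 5  5  5  5
  Δ^2: 0  0  0
  Δ^3: 0  0
  Δ^4: 0
The first differences are constant (5) and nonzero, while all higher differences vanish, so the minimal degree is 1.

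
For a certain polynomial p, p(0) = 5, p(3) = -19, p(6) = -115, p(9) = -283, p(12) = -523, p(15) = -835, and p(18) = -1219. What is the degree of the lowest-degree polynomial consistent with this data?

2

Forward differences of the values at n = 0, 3, 6, 9, 12, 15, 18:
  p  : 5  -19  -115  -283  -523  -835  -1219
  Δ  : -24  -96  -168  -240  -312  -384
  Δ^2: -72  -72  -72  -72  -72
  Δ^3: 0  0  0  0
  Δ^4: 0  0  0
  Δ^5: 0  0
  Δ^6: 0
The second differences are constant (-72) and nonzero, while all higher differences vanish, so the minimal degree is 2.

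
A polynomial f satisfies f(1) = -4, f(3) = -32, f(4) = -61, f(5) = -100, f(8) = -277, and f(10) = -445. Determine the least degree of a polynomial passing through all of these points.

2

Divided differences on the nodes 1, 3, 4, 5, 8, 10:
  order 0: -4  -32  -61  -100  -277  -445
  order 1: -14  -29  -39  -59  -84
  order 2: -5  -5  -5  -5
  order 3: 0  0  0
  order 4: 0  0
  order 5: 0
The order-2 divided differences are all -5 (nonzero) and every higher order vanishes, so the data lies on a polynomial of degree exactly 2.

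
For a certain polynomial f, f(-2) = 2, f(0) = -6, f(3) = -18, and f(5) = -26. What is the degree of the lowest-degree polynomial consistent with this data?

1

Divided differences on the nodes -2, 0, 3, 5:
  order 0: 2  -6  -18  -26
  order 1: -4  -4  -4
  order 2: 0  0
  order 3: 0
The order-1 divided differences are all -4 (nonzero) and every higher order vanishes, so the data lies on a polynomial of degree exactly 1.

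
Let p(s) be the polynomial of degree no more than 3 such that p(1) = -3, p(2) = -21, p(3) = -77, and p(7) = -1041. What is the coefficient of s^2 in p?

Write p(s) = as^3 + bs^2 + cs + d. Substituting each data point gives a linear system:
  a + b + c + d = -3
  8a + 4b + 2c + d = -21
  27a + 9b + 3c + d = -77
  343a + 49b + 7c + d = -1041
Solving the system yields a = -3, b = -1, c = 6, d = -5.
So p(s) = -3s³ - s² + 6s - 5.
The coefficient of s^2 is -1.

-1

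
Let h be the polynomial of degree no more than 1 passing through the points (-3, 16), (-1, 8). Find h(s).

Write h(s) = as + b. Substituting each data point gives a linear system:
  -3a + b = 16
  -a + b = 8
Solving the system yields a = -4, b = 4.
So h(s) = -4s + 4.
Check: h(-3) = 16. ✓

h(s) = -4s + 4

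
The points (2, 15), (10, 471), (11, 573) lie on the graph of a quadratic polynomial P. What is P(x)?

P(x) = 5x^2 - 3x + 1

Write P(x) = ax^2 + bx + c. Substituting each data point gives a linear system:
  4a + 2b + c = 15
  100a + 10b + c = 471
  121a + 11b + c = 573
Solving the system yields a = 5, b = -3, c = 1.
So P(x) = 5x^2 - 3x + 1.
Check: P(10) = 471. ✓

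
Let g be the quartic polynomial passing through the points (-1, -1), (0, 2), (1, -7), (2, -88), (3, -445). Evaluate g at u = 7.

Using the Lagrange interpolation formula with nodes -1, 0, 1, 2, 3:
  L_0(u) = u(u - 1)(u - 2)(u - 3) / 24
  L_1(u) = (u + 1)(u - 1)(u - 2)(u - 3) / -6
  L_2(u) = (u + 1)u(u - 2)(u - 3) / 4
  L_3(u) = (u + 1)u(u - 1)(u - 3) / -6
  L_4(u) = (u + 1)u(u - 1)(u - 2) / 24
Then g(u) = -1·L_0(u) + 2·L_1(u) - 7·L_2(u) - 88·L_3(u) - 445·L_4(u).
Expanding and collecting terms gives g(u) = -6u⁴ + 2u³ - 5u + 2.
Evaluating at u = 7: g(7) = -13753.

-13753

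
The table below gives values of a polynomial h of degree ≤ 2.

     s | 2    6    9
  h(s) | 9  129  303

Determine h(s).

h(s) = 4s^2 - 2s - 3

Using the Lagrange interpolation formula with nodes 2, 6, 9:
  L_0(s) = (s - 6)(s - 9) / 28
  L_1(s) = (s - 2)(s - 9) / -12
  L_2(s) = (s - 2)(s - 6) / 21
Then h(s) = 9·L_0(s) + 129·L_1(s) + 303·L_2(s).
Expanding and collecting terms gives h(s) = 4s^2 - 2s - 3.
Check: h(2) = 9. ✓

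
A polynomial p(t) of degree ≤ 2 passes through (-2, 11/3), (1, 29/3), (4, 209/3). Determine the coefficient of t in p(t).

Write p(t) = at^2 + bt + c. Substituting each data point gives a linear system:
  4a - 2b + c = 11/3
  a + b + c = 29/3
  16a + 4b + c = 209/3
Solving the system yields a = 3, b = 5, c = 5/3.
So p(t) = 3t^2 + 5t + 5/3.
The coefficient of t is 5.

5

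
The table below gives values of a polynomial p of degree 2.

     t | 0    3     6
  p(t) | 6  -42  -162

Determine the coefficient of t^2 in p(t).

Write p(t) = at^2 + bt + c. Substituting each data point gives a linear system:
  c = 6
  9a + 3b + c = -42
  36a + 6b + c = -162
Solving the system yields a = -4, b = -4, c = 6.
So p(t) = -4t^2 - 4t + 6.
The leading coefficient is -4.

-4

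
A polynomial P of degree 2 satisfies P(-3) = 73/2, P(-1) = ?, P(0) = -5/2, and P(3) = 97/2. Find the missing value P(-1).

1/2

The 3 known points determine the degree-2 polynomial uniquely.
Write P(n) = an^2 + bn + c. Substituting each data point gives a linear system:
  9a - 3b + c = 73/2
  c = -5/2
  9a + 3b + c = 97/2
Solving the system yields a = 5, b = 2, c = -5/2.
So P(n) = 5n² + 2n - 5/2.
Then P(-1) = 1/2.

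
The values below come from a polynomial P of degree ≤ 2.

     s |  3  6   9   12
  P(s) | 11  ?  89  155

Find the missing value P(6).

The 3 known points determine the degree-2 polynomial uniquely.
Write P(s) = as^2 + bs + c. Substituting each data point gives a linear system:
  9a + 3b + c = 11
  81a + 9b + c = 89
  144a + 12b + c = 155
Solving the system yields a = 1, b = 1, c = -1.
So P(s) = s^2 + s - 1.
Then P(6) = 41.

41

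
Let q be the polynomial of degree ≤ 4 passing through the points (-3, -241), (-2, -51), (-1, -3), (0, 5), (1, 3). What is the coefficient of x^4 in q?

-3

Write q(x) = ax^4 + bx^3 + cx^2 + dx + e. Substituting each data point gives a linear system:
  81a - 27b + 9c - 3d + e = -241
  16a - 8b + 4c - 2d + e = -51
  a - b + c - d + e = -3
  e = 5
  a + b + c + d + e = 3
Solving the system yields a = -3, b = -1, c = -2, d = 4, e = 5.
So q(x) = -3x^4 - x^3 - 2x^2 + 4x + 5.
The leading coefficient is -3.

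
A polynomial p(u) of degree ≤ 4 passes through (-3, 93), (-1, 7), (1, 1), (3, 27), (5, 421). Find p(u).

p(u) = u^4 - u^3 - 3u^2 - 2u + 6

Write p(u) = au^4 + bu^3 + cu^2 + du + e. Substituting each data point gives a linear system:
  81a - 27b + 9c - 3d + e = 93
  a - b + c - d + e = 7
  a + b + c + d + e = 1
  81a + 27b + 9c + 3d + e = 27
  625a + 125b + 25c + 5d + e = 421
Solving the system yields a = 1, b = -1, c = -3, d = -2, e = 6.
So p(u) = u⁴ - u³ - 3u² - 2u + 6.
Check: p(3) = 27. ✓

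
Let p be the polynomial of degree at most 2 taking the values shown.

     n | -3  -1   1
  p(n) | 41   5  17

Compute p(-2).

17

Forward differences of the values at n = -3, -1, 1:
  p  : 41  5  17
  Δ  : -36  12
  Δ^2: 48
The second differences are constant, confirming degree 2.
Interpolating (Newton forward form) and evaluating at n = -2 gives p(-2) = 17.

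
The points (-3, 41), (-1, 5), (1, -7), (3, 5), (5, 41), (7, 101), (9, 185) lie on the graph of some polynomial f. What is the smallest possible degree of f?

Forward differences of the values at u = -3, -1, 1, 3, 5, 7, 9:
  f  : 41  5  -7  5  41  101  185
  Δ  : -36  -12  12  36  60  84
  Δ^2: 24  24  24  24  24
  Δ^3: 0  0  0  0
  Δ^4: 0  0  0
  Δ^5: 0  0
  Δ^6: 0
The second differences are constant (24) and nonzero, while all higher differences vanish, so the minimal degree is 2.

2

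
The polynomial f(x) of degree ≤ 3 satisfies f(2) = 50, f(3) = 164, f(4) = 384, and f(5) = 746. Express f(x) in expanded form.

f(x) = 6x^3 - x^2 + 5x - 4

Write f(x) = ax^3 + bx^2 + cx + d. Substituting each data point gives a linear system:
  8a + 4b + 2c + d = 50
  27a + 9b + 3c + d = 164
  64a + 16b + 4c + d = 384
  125a + 25b + 5c + d = 746
Solving the system yields a = 6, b = -1, c = 5, d = -4.
So f(x) = 6x³ - x² + 5x - 4.
Check: f(4) = 384. ✓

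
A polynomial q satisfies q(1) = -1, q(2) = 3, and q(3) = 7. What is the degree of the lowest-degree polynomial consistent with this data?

Forward differences of the values at s = 1, 2, 3:
  q  : -1  3  7
  Δ  : 4  4
  Δ^2: 0
The first differences are constant (4) and nonzero, while all higher differences vanish, so the minimal degree is 1.

1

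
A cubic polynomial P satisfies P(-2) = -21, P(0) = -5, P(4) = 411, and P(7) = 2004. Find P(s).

P(s) = 5s^3 + 6s^2 - 5

Using the Lagrange interpolation formula with nodes -2, 0, 4, 7:
  L_0(s) = s(s - 4)(s - 7) / -108
  L_1(s) = (s + 2)(s - 4)(s - 7) / 56
  L_2(s) = (s + 2)s(s - 7) / -72
  L_3(s) = (s + 2)s(s - 4) / 189
Then P(s) = -21·L_0(s) - 5·L_1(s) + 411·L_2(s) + 2004·L_3(s).
Expanding and collecting terms gives P(s) = 5s^3 + 6s^2 - 5.
Check: P(-2) = -21. ✓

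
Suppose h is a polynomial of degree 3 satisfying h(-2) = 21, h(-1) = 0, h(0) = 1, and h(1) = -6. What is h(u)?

h(u) = -5u^3 - 4u^2 + 2u + 1

Write h(u) = au^3 + bu^2 + cu + d. Substituting each data point gives a linear system:
  -8a + 4b - 2c + d = 21
  -a + b - c + d = 0
  d = 1
  a + b + c + d = -6
Solving the system yields a = -5, b = -4, c = 2, d = 1.
So h(u) = -5u^3 - 4u^2 + 2u + 1.
Check: h(-2) = 21. ✓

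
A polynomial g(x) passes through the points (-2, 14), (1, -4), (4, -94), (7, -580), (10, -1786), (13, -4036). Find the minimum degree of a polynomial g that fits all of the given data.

Forward differences of the values at x = -2, 1, 4, 7, 10, 13:
  g  : 14  -4  -94  -580  -1786  -4036
  Δ  : -18  -90  -486  -1206  -2250
  Δ^2: -72  -396  -720  -1044
  Δ^3: -324  -324  -324
  Δ^4: 0  0
  Δ^5: 0
The third differences are constant (-324) and nonzero, while all higher differences vanish, so the minimal degree is 3.

3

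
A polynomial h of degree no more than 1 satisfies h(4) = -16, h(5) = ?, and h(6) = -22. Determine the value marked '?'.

On equispaced nodes a degree-1 polynomial has vanishing second forward difference, so
  h(4) - 2·h(5) + h(6) = 0.
Substituting the known values and solving for h(5):
  -2·h(5) = 38
  h(5) = -19.

-19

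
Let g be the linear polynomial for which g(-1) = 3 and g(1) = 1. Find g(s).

g(s) = -s + 2

Using the Lagrange interpolation formula with nodes -1, 1:
  L_0(s) = (s - 1) / -2
  L_1(s) = (s + 1) / 2
Then g(s) = 3·L_0(s) + 1·L_1(s).
Expanding and collecting terms gives g(s) = -s + 2.
Check: g(-1) = 3. ✓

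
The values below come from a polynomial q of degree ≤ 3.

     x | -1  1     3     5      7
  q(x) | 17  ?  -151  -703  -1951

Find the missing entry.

-7

On equispaced nodes a degree-3 polynomial has vanishing fourth forward difference, so
  q(-1) - 4·q(1) + 6·q(3) - 4·q(5) + q(7) = 0.
Substituting the known values and solving for q(1):
  -4·q(1) = 28
  q(1) = -7.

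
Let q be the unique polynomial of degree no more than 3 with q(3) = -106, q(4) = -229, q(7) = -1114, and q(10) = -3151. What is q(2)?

Write q(x) = ax^3 + bx^2 + cx + d. Substituting each data point gives a linear system:
  27a + 9b + 3c + d = -106
  64a + 16b + 4c + d = -229
  343a + 49b + 7c + d = -1114
  1000a + 100b + 10c + d = -3151
Solving the system yields a = -3, b = -1, c = -5, d = -1.
So q(x) = -3x^3 - x^2 - 5x - 1.
Then q(2) = -39.

-39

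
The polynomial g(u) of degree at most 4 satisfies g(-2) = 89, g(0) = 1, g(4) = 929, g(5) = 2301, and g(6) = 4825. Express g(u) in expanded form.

g(u) = 4u^4 - 2u^3 + 2u^2 + 1

Write g(u) = au^4 + bu^3 + cu^2 + du + e. Substituting each data point gives a linear system:
  16a - 8b + 4c - 2d + e = 89
  e = 1
  256a + 64b + 16c + 4d + e = 929
  625a + 125b + 25c + 5d + e = 2301
  1296a + 216b + 36c + 6d + e = 4825
Solving the system yields a = 4, b = -2, c = 2, d = 0, e = 1.
So g(u) = 4u⁴ - 2u³ + 2u² + 1.
Check: g(4) = 929. ✓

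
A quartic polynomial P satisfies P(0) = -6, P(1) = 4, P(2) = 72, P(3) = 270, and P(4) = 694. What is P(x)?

P(x) = x^4 + 6x^3 + 4x^2 - x - 6

Using the Lagrange interpolation formula with nodes 0, 1, 2, 3, 4:
  L_0(x) = (x - 1)(x - 2)(x - 3)(x - 4) / 24
  L_1(x) = x(x - 2)(x - 3)(x - 4) / -6
  L_2(x) = x(x - 1)(x - 3)(x - 4) / 4
  L_3(x) = x(x - 1)(x - 2)(x - 4) / -6
  L_4(x) = x(x - 1)(x - 2)(x - 3) / 24
Then P(x) = -6·L_0(x) + 4·L_1(x) + 72·L_2(x) + 270·L_3(x) + 694·L_4(x).
Expanding and collecting terms gives P(x) = x⁴ + 6x³ + 4x² - x - 6.
Check: P(4) = 694. ✓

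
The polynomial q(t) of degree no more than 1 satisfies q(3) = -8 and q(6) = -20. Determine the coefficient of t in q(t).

Write q(t) = at + b. Substituting each data point gives a linear system:
  3a + b = -8
  6a + b = -20
Solving the system yields a = -4, b = 4.
So q(t) = -4t + 4.
The leading coefficient is -4.

-4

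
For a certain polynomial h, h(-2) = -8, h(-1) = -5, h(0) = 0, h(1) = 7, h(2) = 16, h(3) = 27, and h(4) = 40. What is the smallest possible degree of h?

Forward differences of the values at n = -2, -1, 0, 1, 2, 3, 4:
  h  : -8  -5  0  7  16  27  40
  Δ  : 3  5  7  9  11  13
  Δ^2: 2  2  2  2  2
  Δ^3: 0  0  0  0
  Δ^4: 0  0  0
  Δ^5: 0  0
  Δ^6: 0
The second differences are constant (2) and nonzero, while all higher differences vanish, so the minimal degree is 2.

2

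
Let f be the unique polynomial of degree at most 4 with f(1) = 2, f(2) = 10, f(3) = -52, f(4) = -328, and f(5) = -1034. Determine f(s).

f(s) = -3s^4 + 6s^3 + 4s^2 - s - 4

Write f(s) = as^4 + bs^3 + cs^2 + ds + e. Substituting each data point gives a linear system:
  a + b + c + d + e = 2
  16a + 8b + 4c + 2d + e = 10
  81a + 27b + 9c + 3d + e = -52
  256a + 64b + 16c + 4d + e = -328
  625a + 125b + 25c + 5d + e = -1034
Solving the system yields a = -3, b = 6, c = 4, d = -1, e = -4.
So f(s) = -3s^4 + 6s^3 + 4s^2 - s - 4.
Check: f(5) = -1034. ✓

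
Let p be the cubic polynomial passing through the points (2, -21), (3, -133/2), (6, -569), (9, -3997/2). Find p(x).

p(x) = -3x^3 + (5/2)x^2 - x - 5

Write p(x) = ax^3 + bx^2 + cx + d. Substituting each data point gives a linear system:
  8a + 4b + 2c + d = -21
  27a + 9b + 3c + d = -133/2
  216a + 36b + 6c + d = -569
  729a + 81b + 9c + d = -3997/2
Solving the system yields a = -3, b = 5/2, c = -1, d = -5.
So p(x) = -3x^3 + (5/2)x^2 - x - 5.
Check: p(9) = -3997/2. ✓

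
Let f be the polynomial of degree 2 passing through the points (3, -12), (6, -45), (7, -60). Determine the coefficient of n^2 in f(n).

-1

Write f(n) = an^2 + bn + c. Substituting each data point gives a linear system:
  9a + 3b + c = -12
  36a + 6b + c = -45
  49a + 7b + c = -60
Solving the system yields a = -1, b = -2, c = 3.
So f(n) = -n^2 - 2n + 3.
The leading coefficient is -1.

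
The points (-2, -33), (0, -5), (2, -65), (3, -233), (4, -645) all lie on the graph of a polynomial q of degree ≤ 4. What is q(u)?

q(u) = -2u^4 - u^3 - 3u^2 - 4u - 5

Write q(u) = au^4 + bu^3 + cu^2 + du + e. Substituting each data point gives a linear system:
  16a - 8b + 4c - 2d + e = -33
  e = -5
  16a + 8b + 4c + 2d + e = -65
  81a + 27b + 9c + 3d + e = -233
  256a + 64b + 16c + 4d + e = -645
Solving the system yields a = -2, b = -1, c = -3, d = -4, e = -5.
So q(u) = -2u^4 - u^3 - 3u^2 - 4u - 5.
Check: q(2) = -65. ✓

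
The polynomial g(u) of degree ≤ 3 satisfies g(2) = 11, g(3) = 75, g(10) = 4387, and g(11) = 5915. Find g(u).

g(u) = 5u^3 - 6u^2 - u - 3

Using the Lagrange interpolation formula with nodes 2, 3, 10, 11:
  L_0(u) = (u - 3)(u - 10)(u - 11) / -72
  L_1(u) = (u - 2)(u - 10)(u - 11) / 56
  L_2(u) = (u - 2)(u - 3)(u - 11) / -56
  L_3(u) = (u - 2)(u - 3)(u - 10) / 72
Then g(u) = 11·L_0(u) + 75·L_1(u) + 4387·L_2(u) + 5915·L_3(u).
Expanding and collecting terms gives g(u) = 5u³ - 6u² - u - 3.
Check: g(3) = 75. ✓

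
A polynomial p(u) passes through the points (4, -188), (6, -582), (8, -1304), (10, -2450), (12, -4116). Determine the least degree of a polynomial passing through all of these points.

Forward differences of the values at u = 4, 6, 8, 10, 12:
  p  : -188  -582  -1304  -2450  -4116
  Δ  : -394  -722  -1146  -1666
  Δ^2: -328  -424  -520
  Δ^3: -96  -96
  Δ^4: 0
The third differences are constant (-96) and nonzero, while all higher differences vanish, so the minimal degree is 3.

3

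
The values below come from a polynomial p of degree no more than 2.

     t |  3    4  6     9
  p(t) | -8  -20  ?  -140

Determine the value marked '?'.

-56

The 3 known points determine the degree-2 polynomial uniquely.
Write p(t) = at^2 + bt + c. Substituting each data point gives a linear system:
  9a + 3b + c = -8
  16a + 4b + c = -20
  81a + 9b + c = -140
Solving the system yields a = -2, b = 2, c = 4.
So p(t) = -2t^2 + 2t + 4.
Then p(6) = -56.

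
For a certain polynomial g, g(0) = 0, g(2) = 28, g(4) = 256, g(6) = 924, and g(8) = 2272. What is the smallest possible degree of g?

Forward differences of the values at n = 0, 2, 4, 6, 8:
  g  : 0  28  256  924  2272
  Δ  : 28  228  668  1348
  Δ^2: 200  440  680
  Δ^3: 240  240
  Δ^4: 0
The third differences are constant (240) and nonzero, while all higher differences vanish, so the minimal degree is 3.

3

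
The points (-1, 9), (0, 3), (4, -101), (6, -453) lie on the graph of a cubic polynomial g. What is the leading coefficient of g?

Write g(s) = as^3 + bs^2 + cs + d. Substituting each data point gives a linear system:
  -a + b - c + d = 9
  d = 3
  64a + 16b + 4c + d = -101
  216a + 36b + 6c + d = -453
Solving the system yields a = -3, b = 5, c = 2, d = 3.
So g(s) = -3s³ + 5s² + 2s + 3.
The leading coefficient is -3.

-3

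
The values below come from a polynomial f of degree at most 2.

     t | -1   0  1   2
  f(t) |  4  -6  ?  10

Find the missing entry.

-4

The 3 known points determine the degree-2 polynomial uniquely.
Write f(t) = at^2 + bt + c. Substituting each data point gives a linear system:
  a - b + c = 4
  c = -6
  4a + 2b + c = 10
Solving the system yields a = 6, b = -4, c = -6.
So f(t) = 6t^2 - 4t - 6.
Then f(1) = -4.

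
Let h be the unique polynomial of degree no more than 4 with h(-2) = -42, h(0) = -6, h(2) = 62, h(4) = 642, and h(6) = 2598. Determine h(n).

Write h(n) = an^4 + bn^3 + cn^2 + dn + e. Substituting each data point gives a linear system:
  16a - 8b + 4c - 2d + e = -42
  e = -6
  16a + 8b + 4c + 2d + e = 62
  256a + 64b + 16c + 4d + e = 642
  1296a + 216b + 36c + 6d + e = 2598
Solving the system yields a = 1, b = 6, c = 0, d = 2, e = -6.
So h(n) = n⁴ + 6n³ + 2n - 6.
Check: h(2) = 62. ✓

h(n) = n^4 + 6n^3 + 2n - 6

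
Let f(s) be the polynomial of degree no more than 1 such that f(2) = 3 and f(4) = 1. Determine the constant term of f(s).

Write f(s) = as + b. Substituting each data point gives a linear system:
  2a + b = 3
  4a + b = 1
Solving the system yields a = -1, b = 5.
So f(s) = -s + 5.
The constant term is 5.

5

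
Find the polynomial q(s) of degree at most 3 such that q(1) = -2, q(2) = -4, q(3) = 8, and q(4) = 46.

Write q(s) = as^3 + bs^2 + cs + d. Substituting each data point gives a linear system:
  a + b + c + d = -2
  8a + 4b + 2c + d = -4
  27a + 9b + 3c + d = 8
  64a + 16b + 4c + d = 46
Solving the system yields a = 2, b = -5, c = -1, d = 2.
So q(s) = 2s^3 - 5s^2 - s + 2.
Check: q(1) = -2. ✓

q(s) = 2s^3 - 5s^2 - s + 2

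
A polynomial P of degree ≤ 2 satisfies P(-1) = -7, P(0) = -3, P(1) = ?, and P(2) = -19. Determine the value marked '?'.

-7

The 3 known points determine the degree-2 polynomial uniquely.
Write P(s) = as^2 + bs + c. Substituting each data point gives a linear system:
  a - b + c = -7
  c = -3
  4a + 2b + c = -19
Solving the system yields a = -4, b = 0, c = -3.
So P(s) = -4s² - 3.
Then P(1) = -7.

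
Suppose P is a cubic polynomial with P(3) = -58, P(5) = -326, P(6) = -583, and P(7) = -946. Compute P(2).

-11

Using the Lagrange interpolation formula with nodes 3, 5, 6, 7:
  L_0(n) = (n - 5)(n - 6)(n - 7) / -24
  L_1(n) = (n - 3)(n - 6)(n - 7) / 4
  L_2(n) = (n - 3)(n - 5)(n - 7) / -3
  L_3(n) = (n - 3)(n - 5)(n - 6) / 8
Then P(n) = -58·L_0(n) - 326·L_1(n) - 583·L_2(n) - 946·L_3(n).
Expanding and collecting terms gives P(n) = -3n^3 + n^2 + 5n - 1.
Evaluating at n = 2: P(2) = -11.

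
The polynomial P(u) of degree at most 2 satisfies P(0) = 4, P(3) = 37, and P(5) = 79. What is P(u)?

P(u) = 2u^2 + 5u + 4

Using the Lagrange interpolation formula with nodes 0, 3, 5:
  L_0(u) = (u - 3)(u - 5) / 15
  L_1(u) = u(u - 5) / -6
  L_2(u) = u(u - 3) / 10
Then P(u) = 4·L_0(u) + 37·L_1(u) + 79·L_2(u).
Expanding and collecting terms gives P(u) = 2u² + 5u + 4.
Check: P(3) = 37. ✓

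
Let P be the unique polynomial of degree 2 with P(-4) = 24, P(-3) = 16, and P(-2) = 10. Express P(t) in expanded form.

Using the Lagrange interpolation formula with nodes -4, -3, -2:
  L_0(t) = (t + 3)(t + 2) / 2
  L_1(t) = (t + 4)(t + 2) / -1
  L_2(t) = (t + 4)(t + 3) / 2
Then P(t) = 24·L_0(t) + 16·L_1(t) + 10·L_2(t).
Expanding and collecting terms gives P(t) = t^2 - t + 4.
Check: P(-2) = 10. ✓

P(t) = t^2 - t + 4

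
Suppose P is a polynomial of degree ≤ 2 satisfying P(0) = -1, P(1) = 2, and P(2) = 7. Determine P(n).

P(n) = n^2 + 2n - 1

Write P(n) = an^2 + bn + c. Substituting each data point gives a linear system:
  c = -1
  a + b + c = 2
  4a + 2b + c = 7
Solving the system yields a = 1, b = 2, c = -1.
So P(n) = n² + 2n - 1.
Check: P(1) = 2. ✓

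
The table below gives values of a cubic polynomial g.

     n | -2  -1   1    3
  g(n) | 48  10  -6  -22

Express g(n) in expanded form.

g(n) = -2n^3 + 6n^2 - 6n - 4

Using the Lagrange interpolation formula with nodes -2, -1, 1, 3:
  L_0(n) = (n + 1)(n - 1)(n - 3) / -15
  L_1(n) = (n + 2)(n - 1)(n - 3) / 8
  L_2(n) = (n + 2)(n + 1)(n - 3) / -12
  L_3(n) = (n + 2)(n + 1)(n - 1) / 40
Then g(n) = 48·L_0(n) + 10·L_1(n) - 6·L_2(n) - 22·L_3(n).
Expanding and collecting terms gives g(n) = -2n³ + 6n² - 6n - 4.
Check: g(-2) = 48. ✓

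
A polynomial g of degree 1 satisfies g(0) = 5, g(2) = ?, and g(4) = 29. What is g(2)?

The 2 known points determine the degree-1 polynomial uniquely.
Write g(x) = ax + b. Substituting each data point gives a linear system:
  b = 5
  4a + b = 29
Solving the system yields a = 6, b = 5.
So g(x) = 6x + 5.
Then g(2) = 17.

17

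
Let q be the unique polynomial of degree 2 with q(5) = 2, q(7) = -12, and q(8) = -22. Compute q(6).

Write q(n) = an^2 + bn + c. Substituting each data point gives a linear system:
  25a + 5b + c = 2
  49a + 7b + c = -12
  64a + 8b + c = -22
Solving the system yields a = -1, b = 5, c = 2.
So q(n) = -n² + 5n + 2.
Then q(6) = -4.

-4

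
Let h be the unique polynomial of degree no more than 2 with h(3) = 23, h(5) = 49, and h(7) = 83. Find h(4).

35

Using the Lagrange interpolation formula with nodes 3, 5, 7:
  L_0(n) = (n - 5)(n - 7) / 8
  L_1(n) = (n - 3)(n - 7) / -4
  L_2(n) = (n - 3)(n - 5) / 8
Then h(n) = 23·L_0(n) + 49·L_1(n) + 83·L_2(n).
Expanding and collecting terms gives h(n) = n² + 5n - 1.
Evaluating at n = 4: h(4) = 35.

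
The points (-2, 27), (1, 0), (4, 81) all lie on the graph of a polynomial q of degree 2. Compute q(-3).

Using the Lagrange interpolation formula with nodes -2, 1, 4:
  L_0(u) = (u - 1)(u - 4) / 18
  L_1(u) = (u + 2)(u - 4) / -9
  L_2(u) = (u + 2)(u - 1) / 18
Then q(u) = 27·L_0(u) + 0·L_1(u) + 81·L_2(u).
Expanding and collecting terms gives q(u) = 6u^2 - 3u - 3.
Evaluating at u = -3: q(-3) = 60.

60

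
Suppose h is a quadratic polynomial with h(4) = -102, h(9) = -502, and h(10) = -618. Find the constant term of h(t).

Write h(t) = at^2 + bt + c. Substituting each data point gives a linear system:
  16a + 4b + c = -102
  81a + 9b + c = -502
  100a + 10b + c = -618
Solving the system yields a = -6, b = -2, c = 2.
So h(t) = -6t² - 2t + 2.
The constant term is 2.

2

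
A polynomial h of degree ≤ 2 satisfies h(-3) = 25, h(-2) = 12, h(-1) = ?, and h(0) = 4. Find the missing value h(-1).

On equispaced nodes a degree-2 polynomial has vanishing third forward difference, so
  - h(-3) + 3·h(-2) - 3·h(-1) + h(0) = 0.
Substituting the known values and solving for h(-1):
  -3·h(-1) = -15
  h(-1) = 5.

5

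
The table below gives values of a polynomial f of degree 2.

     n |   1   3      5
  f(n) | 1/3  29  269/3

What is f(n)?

Write f(n) = an^2 + bn + c. Substituting each data point gives a linear system:
  a + b + c = 1/3
  9a + 3b + c = 29
  25a + 5b + c = 269/3
Solving the system yields a = 4, b = -5/3, c = -2.
So f(n) = 4n² - (5/3)n - 2.
Check: f(3) = 29. ✓

f(n) = 4n^2 - (5/3)n - 2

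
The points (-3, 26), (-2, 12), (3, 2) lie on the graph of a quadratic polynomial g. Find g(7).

Write g(n) = an^2 + bn + c. Substituting each data point gives a linear system:
  9a - 3b + c = 26
  4a - 2b + c = 12
  9a + 3b + c = 2
Solving the system yields a = 2, b = -4, c = -4.
So g(n) = 2n^2 - 4n - 4.
Then g(7) = 66.

66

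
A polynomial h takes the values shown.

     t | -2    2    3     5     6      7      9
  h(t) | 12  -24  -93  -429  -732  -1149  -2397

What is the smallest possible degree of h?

Divided differences on the nodes -2, 2, 3, 5, 6, 7, 9:
  order 0: 12  -24  -93  -429  -732  -1149  -2397
  order 1: -9  -69  -168  -303  -417  -624
  order 2: -12  -33  -45  -57  -69
  order 3: -3  -3  -3  -3
  order 4: 0  0  0
  order 5: 0  0
  order 6: 0
The order-3 divided differences are all -3 (nonzero) and every higher order vanishes, so the data lies on a polynomial of degree exactly 3.

3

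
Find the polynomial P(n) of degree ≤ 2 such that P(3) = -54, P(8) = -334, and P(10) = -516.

P(n) = -5n^2 - n - 6

Using the Lagrange interpolation formula with nodes 3, 8, 10:
  L_0(n) = (n - 8)(n - 10) / 35
  L_1(n) = (n - 3)(n - 10) / -10
  L_2(n) = (n - 3)(n - 8) / 14
Then P(n) = -54·L_0(n) - 334·L_1(n) - 516·L_2(n).
Expanding and collecting terms gives P(n) = -5n^2 - n - 6.
Check: P(10) = -516. ✓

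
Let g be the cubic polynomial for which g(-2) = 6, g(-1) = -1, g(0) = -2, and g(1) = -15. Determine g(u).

Using the Lagrange interpolation formula with nodes -2, -1, 0, 1:
  L_0(u) = (u + 1)u(u - 1) / -6
  L_1(u) = (u + 2)u(u - 1) / 2
  L_2(u) = (u + 2)(u + 1)(u - 1) / -2
  L_3(u) = (u + 2)(u + 1)u / 6
Then g(u) = 6·L_0(u) - 1·L_1(u) - 2·L_2(u) - 15·L_3(u).
Expanding and collecting terms gives g(u) = -3u³ - 6u² - 4u - 2.
Check: g(0) = -2. ✓

g(u) = -3u^3 - 6u^2 - 4u - 2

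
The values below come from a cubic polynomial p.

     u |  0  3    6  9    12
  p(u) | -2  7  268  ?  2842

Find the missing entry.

1105

The 4 known points determine the degree-3 polynomial uniquely.
Write p(u) = au^3 + bu^2 + cu + d. Substituting each data point gives a linear system:
  d = -2
  27a + 9b + 3c + d = 7
  216a + 36b + 6c + d = 268
  1728a + 144b + 12c + d = 2842
Solving the system yields a = 2, b = -4, c = -3, d = -2.
So p(u) = 2u³ - 4u² - 3u - 2.
Then p(9) = 1105.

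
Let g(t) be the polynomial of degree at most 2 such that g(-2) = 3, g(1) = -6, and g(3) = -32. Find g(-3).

-2

Using the Lagrange interpolation formula with nodes -2, 1, 3:
  L_0(t) = (t - 1)(t - 3) / 15
  L_1(t) = (t + 2)(t - 3) / -6
  L_2(t) = (t + 2)(t - 1) / 10
Then g(t) = 3·L_0(t) - 6·L_1(t) - 32·L_2(t).
Expanding and collecting terms gives g(t) = -2t^2 - 5t + 1.
Evaluating at t = -3: g(-3) = -2.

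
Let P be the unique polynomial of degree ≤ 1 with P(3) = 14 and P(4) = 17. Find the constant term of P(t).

Write P(t) = at + b. Substituting each data point gives a linear system:
  3a + b = 14
  4a + b = 17
Solving the system yields a = 3, b = 5.
So P(t) = 3t + 5.
The constant term is 5.

5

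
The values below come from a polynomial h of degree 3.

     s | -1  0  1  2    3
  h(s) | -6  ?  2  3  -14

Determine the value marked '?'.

-5

The 4 known points determine the degree-3 polynomial uniquely.
Write h(s) = as^3 + bs^2 + cs + d. Substituting each data point gives a linear system:
  -a + b - c + d = -6
  a + b + c + d = 2
  8a + 4b + 2c + d = 3
  27a + 9b + 3c + d = -14
Solving the system yields a = -2, b = 3, c = 6, d = -5.
So h(s) = -2s^3 + 3s^2 + 6s - 5.
Then h(0) = -5.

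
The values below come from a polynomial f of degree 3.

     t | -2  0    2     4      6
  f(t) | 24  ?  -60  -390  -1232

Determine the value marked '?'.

On equispaced nodes a degree-3 polynomial has vanishing fourth forward difference, so
  f(-2) - 4·f(0) + 6·f(2) - 4·f(4) + f(6) = 0.
Substituting the known values and solving for f(0):
  -4·f(0) = 8
  f(0) = -2.

-2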